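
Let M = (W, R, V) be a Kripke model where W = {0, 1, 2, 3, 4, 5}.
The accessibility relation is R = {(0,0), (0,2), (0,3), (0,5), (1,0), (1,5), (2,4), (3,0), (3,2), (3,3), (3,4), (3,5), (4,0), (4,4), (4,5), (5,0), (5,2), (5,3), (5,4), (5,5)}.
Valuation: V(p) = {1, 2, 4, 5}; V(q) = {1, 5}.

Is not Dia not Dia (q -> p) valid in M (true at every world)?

Let φ = not Dia not Dia (q -> p). Evaluate φ at each world:
  0 (successors {0, 2, 3, 5}): φ is true.
  1 (successors {0, 5}): φ is true.
  2 (successors {4}): φ is true.
  3 (successors {0, 2, 3, 4, 5}): φ is true.
  4 (successors {0, 4, 5}): φ is true.
  5 (successors {0, 2, 3, 4, 5}): φ is true.
For instance, at 3:
  At 3: Dia not Dia (q -> p) is false, so not Dia not Dia (q -> p) is true.
    At 3: Dia not Dia (q -> p) requires not Dia (q -> p) at some successor in {0, 2, 3, 4, 5}.
      At 0: not Dia (q -> p) is false.
      At 2: not Dia (q -> p) is false.
      At 3: not Dia (q -> p) is false.
      At 4: not Dia (q -> p) is false.
      At 5: not Dia (q -> p) is false.
    So Dia not Dia (q -> p) is false at 3.

Yes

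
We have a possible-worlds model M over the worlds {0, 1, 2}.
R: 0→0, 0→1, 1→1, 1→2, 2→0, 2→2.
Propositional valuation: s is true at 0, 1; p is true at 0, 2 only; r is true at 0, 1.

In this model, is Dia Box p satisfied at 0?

No

At 0: Dia Box p requires Box p at some successor in {0, 1}.
  At 0: Box p is false.
  At 1: Box p is false.
So Dia Box p is false at 0.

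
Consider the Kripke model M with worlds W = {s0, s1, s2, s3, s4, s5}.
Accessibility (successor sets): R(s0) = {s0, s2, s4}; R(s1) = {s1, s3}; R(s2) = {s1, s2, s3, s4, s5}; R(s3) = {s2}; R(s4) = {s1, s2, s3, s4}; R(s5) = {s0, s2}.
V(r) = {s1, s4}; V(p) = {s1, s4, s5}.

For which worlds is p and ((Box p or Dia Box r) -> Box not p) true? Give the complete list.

Let φ = p and ((Box p or Dia Box r) -> Box not p). Evaluate φ at each world:
  s0 (successors {s0, s2, s4}): φ is false.
  s1 (successors {s1, s3}): φ is true.
  s2 (successors {s1, s2, s3, s4, s5}): φ is false.
  s3 (successors {s2}): φ is false.
  s4 (successors {s1, s2, s3, s4}): φ is true.
  s5 (successors {s0, s2}): φ is true.
For instance, at s4:
  At s4: p is true, (Box p or Dia Box r) -> Box not p is true, so p and ((Box p or Dia Box r) -> Box not p) is true.
    At s4: Box p or Dia Box r is false, Box not p is false, so (Box p or Dia Box r) -> Box not p is true.
      At s4: Box p is false, Dia Box r is false, so Box p or Dia Box r is false.
      At s4: Box not p requires not p at every successor {s1, s2, s3, s4}.
        not p fails at s1, so Box not p is false at s4.
Satisfying worlds: {s1, s4, s5}

s1, s4, s5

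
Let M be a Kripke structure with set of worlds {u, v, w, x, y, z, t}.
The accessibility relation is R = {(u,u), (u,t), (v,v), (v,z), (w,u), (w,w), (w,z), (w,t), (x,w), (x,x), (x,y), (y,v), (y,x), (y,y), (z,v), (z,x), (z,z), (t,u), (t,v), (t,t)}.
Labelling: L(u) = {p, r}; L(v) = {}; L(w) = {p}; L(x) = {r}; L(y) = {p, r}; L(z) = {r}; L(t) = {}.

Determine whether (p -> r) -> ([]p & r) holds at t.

At t: p -> r is true, []p & r is false, so (p -> r) -> ([]p & r) is false.
  At t: []p is false, r is false, so []p & r is false.
    At t: []p requires p at every successor {u, v, t}.
      p fails at v, so []p is false at t.

No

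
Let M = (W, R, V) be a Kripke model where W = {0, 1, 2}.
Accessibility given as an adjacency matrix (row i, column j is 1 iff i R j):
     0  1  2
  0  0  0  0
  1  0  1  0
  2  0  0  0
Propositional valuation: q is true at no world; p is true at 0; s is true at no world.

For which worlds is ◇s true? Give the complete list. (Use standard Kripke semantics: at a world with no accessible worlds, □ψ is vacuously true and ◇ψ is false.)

Let φ = ◇s. Evaluate φ at each world:
  0 (successors ∅): φ is false.
  1 (successors {1}): φ is false.
  2 (successors ∅): φ is false.
For instance, at 1:
  At 1: ◇s requires s at some successor in {1}.
    At 1: s is false.
  So ◇s is false at 1.
Satisfying worlds: none.

none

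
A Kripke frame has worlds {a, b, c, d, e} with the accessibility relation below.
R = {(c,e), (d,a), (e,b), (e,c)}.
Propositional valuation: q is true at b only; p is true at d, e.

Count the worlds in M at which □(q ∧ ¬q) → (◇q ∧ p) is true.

3

Let φ = □(q ∧ ¬q) → (◇q ∧ p). Evaluate φ at each world:
  a (successors ∅): φ is false.
  b (successors ∅): φ is false.
  c (successors {e}): φ is true.
  d (successors {a}): φ is true.
  e (successors {b, c}): φ is true.
For instance, at c:
  At c: □(q ∧ ¬q) is false, ◇q ∧ p is false, so □(q ∧ ¬q) → (◇q ∧ p) is true.
    At c: □(q ∧ ¬q) requires q ∧ ¬q at every successor {e}.
      q ∧ ¬q fails at e, so □(q ∧ ¬q) is false at c.
    At c: ◇q is false, p is false, so ◇q ∧ p is false.
      At c: ◇q requires q at some successor in {e}.
        At e: q is false.
      So ◇q is false at c.
Satisfying worlds: {c, d, e}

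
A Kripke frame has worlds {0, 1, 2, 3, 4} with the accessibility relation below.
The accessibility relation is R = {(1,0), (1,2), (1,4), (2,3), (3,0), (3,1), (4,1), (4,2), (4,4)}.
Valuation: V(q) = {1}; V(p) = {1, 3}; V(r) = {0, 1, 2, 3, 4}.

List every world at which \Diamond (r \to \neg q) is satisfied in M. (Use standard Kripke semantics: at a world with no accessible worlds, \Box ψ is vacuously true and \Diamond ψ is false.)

Let φ = \Diamond (r \to \neg q). Evaluate φ at each world:
  0 (successors ∅): φ is false.
  1 (successors {0, 2, 4}): φ is true.
  2 (successors {3}): φ is true.
  3 (successors {0, 1}): φ is true.
  4 (successors {1, 2, 4}): φ is true.
For instance, at 3:
  At 3: \Diamond (r \to \neg q) requires r \to \neg q at some successor in {0, 1}.
    r \to \neg q holds at 0, so \Diamond (r \to \neg q) is true at 3.
Satisfying worlds: {1, 2, 3, 4}

1, 2, 3, 4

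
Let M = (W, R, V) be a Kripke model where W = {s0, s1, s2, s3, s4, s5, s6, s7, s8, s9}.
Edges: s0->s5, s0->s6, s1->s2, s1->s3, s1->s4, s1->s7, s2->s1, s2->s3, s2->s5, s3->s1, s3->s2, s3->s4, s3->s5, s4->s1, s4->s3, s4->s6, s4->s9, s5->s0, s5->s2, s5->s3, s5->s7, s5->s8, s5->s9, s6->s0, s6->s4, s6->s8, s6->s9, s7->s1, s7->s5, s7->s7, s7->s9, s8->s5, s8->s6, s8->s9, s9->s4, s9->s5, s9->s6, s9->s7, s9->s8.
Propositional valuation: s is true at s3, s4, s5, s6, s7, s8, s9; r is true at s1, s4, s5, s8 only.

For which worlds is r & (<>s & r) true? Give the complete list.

Let φ = r & (<>s & r). Evaluate φ at each world:
  s0 (successors {s5, s6}): φ is false.
  s1 (successors {s2, s3, s4, s7}): φ is true.
  s2 (successors {s1, s3, s5}): φ is false.
  s3 (successors {s1, s2, s4, s5}): φ is false.
  s4 (successors {s1, s3, s6, s9}): φ is true.
  s5 (successors {s0, s2, s3, s7, s8, s9}): φ is true.
  s6 (successors {s0, s4, s8, s9}): φ is false.
  s7 (successors {s1, s5, s7, s9}): φ is false.
  s8 (successors {s5, s6, s9}): φ is true.
  s9 (successors {s4, s5, s6, s7, s8}): φ is false.
For instance, at s6:
  At s6: r is false, <>s & r is false, so r & (<>s & r) is false.
    At s6: <>s is true, r is false, so <>s & r is false.
      At s6: <>s requires s at some successor in {s0, s4, s8, s9}.
        s holds at s4, so <>s is true at s6.
Satisfying worlds: {s1, s4, s5, s8}

s1, s4, s5, s8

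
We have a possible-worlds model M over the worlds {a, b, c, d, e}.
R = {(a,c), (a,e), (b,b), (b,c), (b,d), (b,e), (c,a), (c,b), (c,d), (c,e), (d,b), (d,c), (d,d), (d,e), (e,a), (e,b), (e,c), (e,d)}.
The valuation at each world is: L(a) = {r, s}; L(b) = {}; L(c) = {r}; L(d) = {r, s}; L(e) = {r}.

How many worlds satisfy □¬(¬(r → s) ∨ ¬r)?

Let φ = □¬(¬(r → s) ∨ ¬r). Evaluate φ at each world:
  a (successors {c, e}): φ is false.
  b (successors {b, c, d, e}): φ is false.
  c (successors {a, b, d, e}): φ is false.
  d (successors {b, c, d, e}): φ is false.
  e (successors {a, b, c, d}): φ is false.
For instance, at e:
  At e: □¬(¬(r → s) ∨ ¬r) requires ¬(¬(r → s) ∨ ¬r) at every successor {a, b, c, d}.
    ¬(¬(r → s) ∨ ¬r) fails at b, so □¬(¬(r → s) ∨ ¬r) is false at e.
Satisfying worlds: none.

0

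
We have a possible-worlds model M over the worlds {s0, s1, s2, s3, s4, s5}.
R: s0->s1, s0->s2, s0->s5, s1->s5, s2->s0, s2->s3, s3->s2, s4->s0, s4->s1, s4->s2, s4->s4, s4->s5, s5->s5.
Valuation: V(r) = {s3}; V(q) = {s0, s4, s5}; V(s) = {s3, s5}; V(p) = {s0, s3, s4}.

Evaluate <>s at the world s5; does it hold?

Recall that <>ψ holds at a world iff ψ holds at some accessible world.
At s5: <>s requires s at some successor in {s5}.
  s holds at s5, so <>s is true at s5.

Yes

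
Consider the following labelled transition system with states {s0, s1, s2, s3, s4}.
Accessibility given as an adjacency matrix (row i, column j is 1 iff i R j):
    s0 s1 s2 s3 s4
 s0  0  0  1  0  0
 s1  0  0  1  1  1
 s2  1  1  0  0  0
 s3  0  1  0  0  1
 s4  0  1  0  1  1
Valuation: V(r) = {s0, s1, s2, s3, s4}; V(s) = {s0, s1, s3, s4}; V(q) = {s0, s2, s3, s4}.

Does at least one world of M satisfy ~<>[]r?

No

Let φ = ~<>[]r. Evaluate φ at each world:
  s0 (successors {s2}): φ is false.
  s1 (successors {s2, s3, s4}): φ is false.
  s2 (successors {s0, s1}): φ is false.
  s3 (successors {s1, s4}): φ is false.
  s4 (successors {s1, s3, s4}): φ is false.
For instance, at s3:
  At s3: <>[]r is true, so ~<>[]r is false.
    At s3: <>[]r requires []r at some successor in {s1, s4}.
      []r holds at s1, so <>[]r is true at s3.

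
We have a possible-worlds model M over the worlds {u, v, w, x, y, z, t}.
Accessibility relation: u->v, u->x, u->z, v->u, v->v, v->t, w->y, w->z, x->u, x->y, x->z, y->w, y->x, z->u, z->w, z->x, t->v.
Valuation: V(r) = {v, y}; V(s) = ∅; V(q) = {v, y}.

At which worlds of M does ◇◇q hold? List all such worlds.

u, v, x, y, z, t

Let φ = ◇◇q. Evaluate φ at each world:
  u (successors {v, x, z}): φ is true.
  v (successors {u, v, t}): φ is true.
  w (successors {y, z}): φ is false.
  x (successors {u, y, z}): φ is true.
  y (successors {w, x}): φ is true.
  z (successors {u, w, x}): φ is true.
  t (successors {v}): φ is true.
For instance, at y:
  At y: ◇◇q requires ◇q at some successor in {w, x}.
    ◇q holds at w, so ◇◇q is true at y.
      At w: ◇q requires q at some successor in {y, z}.
        q holds at y, so ◇q is true at w.
Satisfying worlds: {u, v, x, y, z, t}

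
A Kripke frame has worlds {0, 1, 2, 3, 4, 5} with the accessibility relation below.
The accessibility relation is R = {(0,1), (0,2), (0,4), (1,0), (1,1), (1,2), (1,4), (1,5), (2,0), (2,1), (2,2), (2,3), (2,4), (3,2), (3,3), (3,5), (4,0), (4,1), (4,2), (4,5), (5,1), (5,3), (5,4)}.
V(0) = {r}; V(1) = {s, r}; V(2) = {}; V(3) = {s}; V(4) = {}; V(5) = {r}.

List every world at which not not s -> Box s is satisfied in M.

0, 2, 4, 5

Recall that Box ψ holds at a world iff ψ holds at every accessible world, and Dia ψ holds iff ψ holds at some accessible world.
Let φ = not not s -> Box s. Evaluate φ at each world:
  0 (successors {1, 2, 4}): φ is true.
  1 (successors {0, 1, 2, 4, 5}): φ is false.
  2 (successors {0, 1, 2, 3, 4}): φ is true.
  3 (successors {2, 3, 5}): φ is false.
  4 (successors {0, 1, 2, 5}): φ is true.
  5 (successors {1, 3, 4}): φ is true.
For instance, at 5:
  At 5: not not s is false, Box s is false, so not not s -> Box s is true.
    At 5: Box s requires s at every successor {1, 3, 4}.
      s fails at 4, so Box s is false at 5.
Satisfying worlds: {0, 2, 4, 5}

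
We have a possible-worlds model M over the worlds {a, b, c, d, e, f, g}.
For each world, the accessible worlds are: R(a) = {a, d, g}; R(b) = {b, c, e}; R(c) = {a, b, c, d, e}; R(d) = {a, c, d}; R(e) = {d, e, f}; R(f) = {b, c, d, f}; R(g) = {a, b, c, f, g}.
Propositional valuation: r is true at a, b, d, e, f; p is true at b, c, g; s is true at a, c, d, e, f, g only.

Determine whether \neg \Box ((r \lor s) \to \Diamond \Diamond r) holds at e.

No

At e: \Box ((r \lor s) \to \Diamond \Diamond r) is true, so \neg \Box ((r \lor s) \to \Diamond \Diamond r) is false.
  At e: \Box ((r \lor s) \to \Diamond \Diamond r) requires (r \lor s) \to \Diamond \Diamond r at every successor {d, e, f}.
      At d: r \lor s is true, \Diamond \Diamond r is true, so (r \lor s) \to \Diamond \Diamond r is true.
      At e: r \lor s is true, \Diamond \Diamond r is true, so (r \lor s) \to \Diamond \Diamond r is true.
      At f: r \lor s is true, \Diamond \Diamond r is true, so (r \lor s) \to \Diamond \Diamond r is true.
  So \Box ((r \lor s) \to \Diamond \Diamond r) is true at e.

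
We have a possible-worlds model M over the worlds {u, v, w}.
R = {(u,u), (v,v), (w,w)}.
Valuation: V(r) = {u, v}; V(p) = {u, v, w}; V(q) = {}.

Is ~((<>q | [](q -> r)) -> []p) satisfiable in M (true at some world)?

Let φ = ~((<>q | [](q -> r)) -> []p). Evaluate φ at each world:
  u (successors {u}): φ is false.
  v (successors {v}): φ is false.
  w (successors {w}): φ is false.
For instance, at u:
  At u: (<>q | [](q -> r)) -> []p is true, so ~((<>q | [](q -> r)) -> []p) is false.
    At u: <>q | [](q -> r) is true, []p is true, so (<>q | [](q -> r)) -> []p is true.
      At u: <>q is false, [](q -> r) is true, so <>q | [](q -> r) is true.
      At u: []p requires p at every successor {u}.
        At u: p is true.
      So []p is true at u.

No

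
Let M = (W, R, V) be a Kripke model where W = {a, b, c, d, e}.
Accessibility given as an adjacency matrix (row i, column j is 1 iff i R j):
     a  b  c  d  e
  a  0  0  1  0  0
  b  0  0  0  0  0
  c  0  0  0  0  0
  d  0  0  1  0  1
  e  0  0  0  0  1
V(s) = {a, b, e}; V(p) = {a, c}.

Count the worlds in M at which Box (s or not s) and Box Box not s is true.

3

Recall that Box ψ holds at a world iff ψ holds at every accessible world, and Dia ψ holds iff ψ holds at some accessible world.
Let φ = Box (s or not s) and Box Box not s. Evaluate φ at each world:
  a (successors {c}): φ is true.
  b (successors ∅): φ is true.
  c (successors ∅): φ is true.
  d (successors {c, e}): φ is false.
  e (successors {e}): φ is false.
For instance, at e:
  At e: Box (s or not s) is true, Box Box not s is false, so Box (s or not s) and Box Box not s is false.
    At e: Box (s or not s) requires s or not s at every successor {e}.
      At e: s or not s is true.
    So Box (s or not s) is true at e.
    At e: Box Box not s requires Box not s at every successor {e}.
      Box not s fails at e, so Box Box not s is false at e.
Satisfying worlds: {a, b, c}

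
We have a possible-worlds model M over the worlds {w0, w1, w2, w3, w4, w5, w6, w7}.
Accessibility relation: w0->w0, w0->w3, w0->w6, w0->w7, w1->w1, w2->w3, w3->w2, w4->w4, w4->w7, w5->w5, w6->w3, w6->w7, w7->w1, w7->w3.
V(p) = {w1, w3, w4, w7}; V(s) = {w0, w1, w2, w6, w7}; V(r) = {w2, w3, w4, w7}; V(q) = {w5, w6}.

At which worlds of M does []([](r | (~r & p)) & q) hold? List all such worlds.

Recall that []ψ holds at a world iff ψ holds at every accessible world, and <>ψ holds iff ψ holds at some accessible world.
Let φ = []([](r | (~r & p)) & q). Evaluate φ at each world:
  w0 (successors {w0, w3, w6, w7}): φ is false.
  w1 (successors {w1}): φ is false.
  w2 (successors {w3}): φ is false.
  w3 (successors {w2}): φ is false.
  w4 (successors {w4, w7}): φ is false.
  w5 (successors {w5}): φ is false.
  w6 (successors {w3, w7}): φ is false.
  w7 (successors {w1, w3}): φ is false.
For instance, at w7:
  At w7: []([](r | (~r & p)) & q) requires [](r | (~r & p)) & q at every successor {w1, w3}.
    [](r | (~r & p)) & q fails at w1, so []([](r | (~r & p)) & q) is false at w7.
      At w1: [](r | (~r & p)) is true, q is false, so [](r | (~r & p)) & q is false.
Satisfying worlds: none.

none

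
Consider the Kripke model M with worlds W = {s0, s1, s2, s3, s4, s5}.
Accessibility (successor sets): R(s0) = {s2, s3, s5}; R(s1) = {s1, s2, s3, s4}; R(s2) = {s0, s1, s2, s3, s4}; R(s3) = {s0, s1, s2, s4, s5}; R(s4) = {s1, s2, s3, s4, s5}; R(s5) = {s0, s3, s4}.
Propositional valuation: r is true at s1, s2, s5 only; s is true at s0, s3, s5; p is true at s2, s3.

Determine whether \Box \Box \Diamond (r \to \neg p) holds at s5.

Yes

At s5: \Box \Box \Diamond (r \to \neg p) requires \Box \Diamond (r \to \neg p) at every successor {s0, s3, s4}.
    At s0: \Box \Diamond (r \to \neg p) requires \Diamond (r \to \neg p) at every successor {s2, s3, s5}.
      At s2: \Diamond (r \to \neg p) is true.
      At s3: \Diamond (r \to \neg p) is true.
      At s5: \Diamond (r \to \neg p) is true.
    So \Box \Diamond (r \to \neg p) is true at s0.
    At s3: \Box \Diamond (r \to \neg p) requires \Diamond (r \to \neg p) at every successor {s0, s1, s2, s4, s5}.
      At s0: \Diamond (r \to \neg p) is true.
      At s1: \Diamond (r \to \neg p) is true.
      At s2: \Diamond (r \to \neg p) is true.
      At s4: \Diamond (r \to \neg p) is true.
      At s5: \Diamond (r \to \neg p) is true.
    So \Box \Diamond (r \to \neg p) is true at s3.
    At s4: \Box \Diamond (r \to \neg p) requires \Diamond (r \to \neg p) at every successor {s1, s2, s3, s4, s5}.
      At s1: \Diamond (r \to \neg p) is true.
      At s2: \Diamond (r \to \neg p) is true.
      At s3: \Diamond (r \to \neg p) is true.
      At s4: \Diamond (r \to \neg p) is true.
      At s5: \Diamond (r \to \neg p) is true.
    So \Box \Diamond (r \to \neg p) is true at s4.
So \Box \Box \Diamond (r \to \neg p) is true at s5.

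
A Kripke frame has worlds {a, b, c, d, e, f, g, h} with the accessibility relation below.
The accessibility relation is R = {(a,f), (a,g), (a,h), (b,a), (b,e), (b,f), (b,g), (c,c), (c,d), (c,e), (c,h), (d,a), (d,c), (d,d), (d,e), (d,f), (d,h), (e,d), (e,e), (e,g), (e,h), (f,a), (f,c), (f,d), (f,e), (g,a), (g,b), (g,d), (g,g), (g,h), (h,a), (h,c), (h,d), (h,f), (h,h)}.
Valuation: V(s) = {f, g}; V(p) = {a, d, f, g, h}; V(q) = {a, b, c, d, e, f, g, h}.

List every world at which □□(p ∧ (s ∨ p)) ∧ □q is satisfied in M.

none

Recall that □ψ holds at a world iff ψ holds at every accessible world, and ◇ψ holds iff ψ holds at some accessible world.
Let φ = □□(p ∧ (s ∨ p)) ∧ □q. Evaluate φ at each world:
  a (successors {f, g, h}): φ is false.
  b (successors {a, e, f, g}): φ is false.
  c (successors {c, d, e, h}): φ is false.
  d (successors {a, c, d, e, f, h}): φ is false.
  e (successors {d, e, g, h}): φ is false.
  f (successors {a, c, d, e}): φ is false.
  g (successors {a, b, d, g, h}): φ is false.
  h (successors {a, c, d, f, h}): φ is false.
For instance, at f:
  At f: □□(p ∧ (s ∨ p)) is false, □q is true, so □□(p ∧ (s ∨ p)) ∧ □q is false.
    At f: □□(p ∧ (s ∨ p)) requires □(p ∧ (s ∨ p)) at every successor {a, c, d, e}.
      □(p ∧ (s ∨ p)) fails at c, so □□(p ∧ (s ∨ p)) is false at f.
    At f: □q requires q at every successor {a, c, d, e}.
      At a: q is true.
      At c: q is true.
      At d: q is true.
      At e: q is true.
    So □q is true at f.
Satisfying worlds: none.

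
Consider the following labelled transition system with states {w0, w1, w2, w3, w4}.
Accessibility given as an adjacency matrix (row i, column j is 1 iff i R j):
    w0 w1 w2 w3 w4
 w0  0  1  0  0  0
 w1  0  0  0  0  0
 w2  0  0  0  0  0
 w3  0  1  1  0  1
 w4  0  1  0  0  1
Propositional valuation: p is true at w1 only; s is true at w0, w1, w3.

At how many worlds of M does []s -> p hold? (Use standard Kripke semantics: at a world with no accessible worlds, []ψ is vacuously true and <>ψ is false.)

3

Let φ = []s -> p. Evaluate φ at each world:
  w0 (successors {w1}): φ is false.
  w1 (successors ∅): φ is true.
  w2 (successors ∅): φ is false.
  w3 (successors {w1, w2, w4}): φ is true.
  w4 (successors {w1, w4}): φ is true.
For instance, at w4:
  At w4: []s is false, p is false, so []s -> p is true.
    At w4: []s requires s at every successor {w1, w4}.
      s fails at w4, so []s is false at w4.
Satisfying worlds: {w1, w3, w4}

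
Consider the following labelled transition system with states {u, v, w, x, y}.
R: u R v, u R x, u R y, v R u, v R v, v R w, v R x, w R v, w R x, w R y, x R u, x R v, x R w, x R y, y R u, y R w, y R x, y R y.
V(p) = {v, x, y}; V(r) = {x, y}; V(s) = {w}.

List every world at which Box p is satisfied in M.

u, w

Let φ = Box p. Evaluate φ at each world:
  u (successors {v, x, y}): φ is true.
  v (successors {u, v, w, x}): φ is false.
  w (successors {v, x, y}): φ is true.
  x (successors {u, v, w, y}): φ is false.
  y (successors {u, w, x, y}): φ is false.
For instance, at w:
  At w: Box p requires p at every successor {v, x, y}.
    At v: p is true.
    At x: p is true.
    At y: p is true.
  So Box p is true at w.
Satisfying worlds: {u, w}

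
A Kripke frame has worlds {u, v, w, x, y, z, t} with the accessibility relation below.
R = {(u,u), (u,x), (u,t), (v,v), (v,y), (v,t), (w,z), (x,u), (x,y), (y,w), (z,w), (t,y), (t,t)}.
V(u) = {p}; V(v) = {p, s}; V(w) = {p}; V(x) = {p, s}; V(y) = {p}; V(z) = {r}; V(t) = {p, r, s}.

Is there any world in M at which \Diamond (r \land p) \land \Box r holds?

No

Let φ = \Diamond (r \land p) \land \Box r. Evaluate φ at each world:
  u (successors {u, x, t}): φ is false.
  v (successors {v, y, t}): φ is false.
  w (successors {z}): φ is false.
  x (successors {u, y}): φ is false.
  y (successors {w}): φ is false.
  z (successors {w}): φ is false.
  t (successors {y, t}): φ is false.
For instance, at z:
  At z: \Diamond (r \land p) is false, \Box r is false, so \Diamond (r \land p) \land \Box r is false.
    At z: \Diamond (r \land p) requires r \land p at some successor in {w}.
      At w: r \land p is false.
    So \Diamond (r \land p) is false at z.
    At z: \Box r requires r at every successor {w}.
      r fails at w, so \Box r is false at z.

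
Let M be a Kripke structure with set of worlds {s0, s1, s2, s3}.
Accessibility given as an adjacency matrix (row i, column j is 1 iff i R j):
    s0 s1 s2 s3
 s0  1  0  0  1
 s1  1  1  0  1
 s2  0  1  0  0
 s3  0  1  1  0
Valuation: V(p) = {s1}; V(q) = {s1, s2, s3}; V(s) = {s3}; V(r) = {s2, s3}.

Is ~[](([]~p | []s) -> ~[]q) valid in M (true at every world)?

No

Let φ = ~[](([]~p | []s) -> ~[]q). Evaluate φ at each world:
  s0 (successors {s0, s3}): φ is false.
  s1 (successors {s0, s1, s3}): φ is false.
  s2 (successors {s1}): φ is false.
  s3 (successors {s1, s2}): φ is false.
Detail at s0 (counterexample):
  At s0: [](([]~p | []s) -> ~[]q) is true, so ~[](([]~p | []s) -> ~[]q) is false.
    At s0: [](([]~p | []s) -> ~[]q) requires ([]~p | []s) -> ~[]q at every successor {s0, s3}.
      At s0: ([]~p | []s) -> ~[]q is true.
      At s3: ([]~p | []s) -> ~[]q is true.
    So [](([]~p | []s) -> ~[]q) is true at s0.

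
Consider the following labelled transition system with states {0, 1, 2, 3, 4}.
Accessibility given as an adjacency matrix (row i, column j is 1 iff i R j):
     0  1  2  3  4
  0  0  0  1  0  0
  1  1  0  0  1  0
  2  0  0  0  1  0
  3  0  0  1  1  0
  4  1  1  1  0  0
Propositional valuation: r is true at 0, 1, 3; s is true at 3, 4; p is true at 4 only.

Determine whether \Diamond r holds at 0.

At 0: \Diamond r requires r at some successor in {2}.
  At 2: r is false.
So \Diamond r is false at 0.

No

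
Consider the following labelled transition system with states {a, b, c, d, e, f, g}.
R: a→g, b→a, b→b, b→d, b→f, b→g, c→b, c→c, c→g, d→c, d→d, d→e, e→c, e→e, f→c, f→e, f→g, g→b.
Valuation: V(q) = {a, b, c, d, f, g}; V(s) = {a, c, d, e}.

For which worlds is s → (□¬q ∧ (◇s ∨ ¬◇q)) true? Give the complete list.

Recall that □ψ holds at a world iff ψ holds at every accessible world, and ◇ψ holds iff ψ holds at some accessible world.
Let φ = s → (□¬q ∧ (◇s ∨ ¬◇q)). Evaluate φ at each world:
  a (successors {g}): φ is false.
  b (successors {a, b, d, f, g}): φ is true.
  c (successors {b, c, g}): φ is false.
  d (successors {c, d, e}): φ is false.
  e (successors {c, e}): φ is false.
  f (successors {c, e, g}): φ is true.
  g (successors {b}): φ is true.
For instance, at c:
  At c: s is true, □¬q ∧ (◇s ∨ ¬◇q) is false, so s → (□¬q ∧ (◇s ∨ ¬◇q)) is false.
    At c: □¬q is false, ◇s ∨ ¬◇q is true, so □¬q ∧ (◇s ∨ ¬◇q) is false.
      At c: □¬q requires ¬q at every successor {b, c, g}.
        ¬q fails at b, so □¬q is false at c.
      At c: ◇s is true, ¬◇q is false, so ◇s ∨ ¬◇q is true.
Satisfying worlds: {b, f, g}

b, f, g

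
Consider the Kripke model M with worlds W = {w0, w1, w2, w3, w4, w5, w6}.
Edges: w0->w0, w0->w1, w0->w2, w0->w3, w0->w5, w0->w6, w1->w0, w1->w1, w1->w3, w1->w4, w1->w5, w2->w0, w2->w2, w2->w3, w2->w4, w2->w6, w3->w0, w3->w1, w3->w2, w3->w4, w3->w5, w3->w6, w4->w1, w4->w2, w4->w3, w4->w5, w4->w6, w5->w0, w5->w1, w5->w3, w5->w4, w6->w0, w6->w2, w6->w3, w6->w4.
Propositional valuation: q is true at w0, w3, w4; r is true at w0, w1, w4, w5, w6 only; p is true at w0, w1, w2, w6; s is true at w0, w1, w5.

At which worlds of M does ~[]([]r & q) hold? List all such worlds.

Let φ = ~[]([]r & q). Evaluate φ at each world:
  w0 (successors {w0, w1, w2, w3, w5, w6}): φ is true.
  w1 (successors {w0, w1, w3, w4, w5}): φ is true.
  w2 (successors {w0, w2, w3, w4, w6}): φ is true.
  w3 (successors {w0, w1, w2, w4, w5, w6}): φ is true.
  w4 (successors {w1, w2, w3, w5, w6}): φ is true.
  w5 (successors {w0, w1, w3, w4}): φ is true.
  w6 (successors {w0, w2, w3, w4}): φ is true.
For instance, at w0:
  At w0: []([]r & q) is false, so ~[]([]r & q) is true.
    At w0: []([]r & q) requires []r & q at every successor {w0, w1, w2, w3, w5, w6}.
      []r & q fails at w0, so []([]r & q) is false at w0.
Satisfying worlds: {w0, w1, w2, w3, w4, w5, w6}

w0, w1, w2, w3, w4, w5, w6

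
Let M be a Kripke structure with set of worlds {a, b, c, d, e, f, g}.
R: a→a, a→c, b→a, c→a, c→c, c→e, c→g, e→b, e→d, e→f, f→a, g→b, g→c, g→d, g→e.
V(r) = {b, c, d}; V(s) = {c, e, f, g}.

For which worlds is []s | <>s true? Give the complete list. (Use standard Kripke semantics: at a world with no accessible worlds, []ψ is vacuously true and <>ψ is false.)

a, c, d, e, g

Recall that []ψ holds at a world iff ψ holds at every accessible world, and <>ψ holds iff ψ holds at some accessible world.
Let φ = []s | <>s. Evaluate φ at each world:
  a (successors {a, c}): φ is true.
  b (successors {a}): φ is false.
  c (successors {a, c, e, g}): φ is true.
  d (successors ∅): φ is true.
  e (successors {b, d, f}): φ is true.
  f (successors {a}): φ is false.
  g (successors {b, c, d, e}): φ is true.
For instance, at f:
  At f: []s is false, <>s is false, so []s | <>s is false.
    At f: []s requires s at every successor {a}.
      s fails at a, so []s is false at f.
    At f: <>s requires s at some successor in {a}.
      At a: s is false.
    So <>s is false at f.
Satisfying worlds: {a, c, d, e, g}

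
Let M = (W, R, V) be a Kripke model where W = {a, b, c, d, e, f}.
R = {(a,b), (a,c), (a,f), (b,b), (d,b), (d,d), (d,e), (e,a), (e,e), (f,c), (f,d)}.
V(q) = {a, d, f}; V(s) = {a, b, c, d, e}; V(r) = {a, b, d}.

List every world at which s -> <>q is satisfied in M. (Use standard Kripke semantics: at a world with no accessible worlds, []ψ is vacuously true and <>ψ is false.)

a, d, e, f

Recall that <>ψ holds at a world iff ψ holds at some accessible world.
Let φ = s -> <>q. Evaluate φ at each world:
  a (successors {b, c, f}): φ is true.
  b (successors {b}): φ is false.
  c (successors ∅): φ is false.
  d (successors {b, d, e}): φ is true.
  e (successors {a, e}): φ is true.
  f (successors {c, d}): φ is true.
For instance, at e:
  At e: s is true, <>q is true, so s -> <>q is true.
    At e: <>q requires q at some successor in {a, e}.
      q holds at a, so <>q is true at e.
Satisfying worlds: {a, d, e, f}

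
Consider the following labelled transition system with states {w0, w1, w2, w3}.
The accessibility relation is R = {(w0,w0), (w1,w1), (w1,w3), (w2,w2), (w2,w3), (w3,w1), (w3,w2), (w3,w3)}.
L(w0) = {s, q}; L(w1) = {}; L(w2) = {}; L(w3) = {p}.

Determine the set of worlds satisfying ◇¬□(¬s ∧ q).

Let φ = ◇¬□(¬s ∧ q). Evaluate φ at each world:
  w0 (successors {w0}): φ is true.
  w1 (successors {w1, w3}): φ is true.
  w2 (successors {w2, w3}): φ is true.
  w3 (successors {w1, w2, w3}): φ is true.
For instance, at w3:
  At w3: ◇¬□(¬s ∧ q) requires ¬□(¬s ∧ q) at some successor in {w1, w2, w3}.
    ¬□(¬s ∧ q) holds at w1, so ◇¬□(¬s ∧ q) is true at w3.
      At w1: □(¬s ∧ q) is false, so ¬□(¬s ∧ q) is true.
Satisfying worlds: {w0, w1, w2, w3}

w0, w1, w2, w3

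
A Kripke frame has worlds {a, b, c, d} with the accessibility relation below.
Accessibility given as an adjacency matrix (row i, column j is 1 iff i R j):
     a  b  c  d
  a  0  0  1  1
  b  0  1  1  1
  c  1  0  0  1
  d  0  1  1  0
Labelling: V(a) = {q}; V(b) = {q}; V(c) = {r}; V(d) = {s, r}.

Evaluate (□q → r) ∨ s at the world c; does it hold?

At c: □q → r is true, s is false, so (□q → r) ∨ s is true.
  At c: □q is false, r is true, so □q → r is true.
    At c: □q requires q at every successor {a, d}.
      q fails at d, so □q is false at c.

Yes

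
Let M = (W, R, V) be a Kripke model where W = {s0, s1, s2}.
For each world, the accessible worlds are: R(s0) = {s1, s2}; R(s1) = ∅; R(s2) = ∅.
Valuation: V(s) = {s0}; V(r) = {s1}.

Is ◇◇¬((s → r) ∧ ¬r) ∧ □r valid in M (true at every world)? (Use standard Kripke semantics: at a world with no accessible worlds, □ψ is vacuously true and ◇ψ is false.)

Let φ = ◇◇¬((s → r) ∧ ¬r) ∧ □r. Evaluate φ at each world:
  s0 (successors {s1, s2}): φ is false.
  s1 (successors ∅): φ is false.
  s2 (successors ∅): φ is false.
Detail at s0 (counterexample):
  At s0: ◇◇¬((s → r) ∧ ¬r) is false, □r is false, so ◇◇¬((s → r) ∧ ¬r) ∧ □r is false.
    At s0: ◇◇¬((s → r) ∧ ¬r) requires ◇¬((s → r) ∧ ¬r) at some successor in {s1, s2}.
      At s1: ◇¬((s → r) ∧ ¬r) is false.
      At s2: ◇¬((s → r) ∧ ¬r) is false.
    So ◇◇¬((s → r) ∧ ¬r) is false at s0.
    At s0: □r requires r at every successor {s1, s2}.
      r fails at s2, so □r is false at s0.

No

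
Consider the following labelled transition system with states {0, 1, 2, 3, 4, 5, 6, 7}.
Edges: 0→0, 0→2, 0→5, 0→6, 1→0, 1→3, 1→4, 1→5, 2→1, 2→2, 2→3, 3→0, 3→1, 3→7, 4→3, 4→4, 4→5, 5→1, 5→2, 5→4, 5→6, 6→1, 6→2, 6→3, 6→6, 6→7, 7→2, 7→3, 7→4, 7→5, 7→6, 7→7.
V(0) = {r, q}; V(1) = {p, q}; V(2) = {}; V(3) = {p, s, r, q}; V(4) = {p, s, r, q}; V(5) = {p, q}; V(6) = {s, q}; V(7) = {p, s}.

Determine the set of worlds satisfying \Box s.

none

Let φ = \Box s. Evaluate φ at each world:
  0 (successors {0, 2, 5, 6}): φ is false.
  1 (successors {0, 3, 4, 5}): φ is false.
  2 (successors {1, 2, 3}): φ is false.
  3 (successors {0, 1, 7}): φ is false.
  4 (successors {3, 4, 5}): φ is false.
  5 (successors {1, 2, 4, 6}): φ is false.
  6 (successors {1, 2, 3, 6, 7}): φ is false.
  7 (successors {2, 3, 4, 5, 6, 7}): φ is false.
For instance, at 7:
  At 7: \Box s requires s at every successor {2, 3, 4, 5, 6, 7}.
    s fails at 2, so \Box s is false at 7.
Satisfying worlds: none.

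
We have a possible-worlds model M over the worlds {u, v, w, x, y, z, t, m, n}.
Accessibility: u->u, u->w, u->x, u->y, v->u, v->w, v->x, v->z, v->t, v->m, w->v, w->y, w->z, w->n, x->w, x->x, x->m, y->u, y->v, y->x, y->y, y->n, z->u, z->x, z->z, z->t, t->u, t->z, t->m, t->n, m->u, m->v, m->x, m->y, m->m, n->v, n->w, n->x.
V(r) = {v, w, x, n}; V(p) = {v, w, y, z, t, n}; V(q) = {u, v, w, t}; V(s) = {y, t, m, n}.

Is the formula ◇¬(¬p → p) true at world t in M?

At t: ◇¬(¬p → p) requires ¬(¬p → p) at some successor in {u, z, m, n}.
  ¬(¬p → p) holds at u, so ◇¬(¬p → p) is true at t.

Yes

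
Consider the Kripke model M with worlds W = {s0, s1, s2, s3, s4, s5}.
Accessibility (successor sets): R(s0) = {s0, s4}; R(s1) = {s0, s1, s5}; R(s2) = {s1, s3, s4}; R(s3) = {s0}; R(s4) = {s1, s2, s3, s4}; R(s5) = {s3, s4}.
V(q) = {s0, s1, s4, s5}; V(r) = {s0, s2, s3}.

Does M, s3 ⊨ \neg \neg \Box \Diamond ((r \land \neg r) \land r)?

No

Recall that \Box ψ holds at a world iff ψ holds at every accessible world, and \Diamond ψ holds iff ψ holds at some accessible world.
At s3: \neg \Box \Diamond ((r \land \neg r) \land r) is true, so \neg \neg \Box \Diamond ((r \land \neg r) \land r) is false.
  At s3: \Box \Diamond ((r \land \neg r) \land r) is false, so \neg \Box \Diamond ((r \land \neg r) \land r) is true.
    At s3: \Box \Diamond ((r \land \neg r) \land r) requires \Diamond ((r \land \neg r) \land r) at every successor {s0}.
      \Diamond ((r \land \neg r) \land r) fails at s0, so \Box \Diamond ((r \land \neg r) \land r) is false at s3.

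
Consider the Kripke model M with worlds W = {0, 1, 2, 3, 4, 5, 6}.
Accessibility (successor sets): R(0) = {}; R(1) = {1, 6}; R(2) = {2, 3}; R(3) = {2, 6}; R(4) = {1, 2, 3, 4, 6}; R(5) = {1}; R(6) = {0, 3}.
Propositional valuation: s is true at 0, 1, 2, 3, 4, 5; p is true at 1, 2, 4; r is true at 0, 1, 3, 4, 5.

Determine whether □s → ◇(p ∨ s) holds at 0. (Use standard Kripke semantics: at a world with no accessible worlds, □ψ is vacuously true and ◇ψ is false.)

No

At 0: □s is true, ◇(p ∨ s) is false, so □s → ◇(p ∨ s) is false.
  At 0: no accessible worlds, so □s holds vacuously.
  At 0: no accessible worlds, so ◇(p ∨ s) is false.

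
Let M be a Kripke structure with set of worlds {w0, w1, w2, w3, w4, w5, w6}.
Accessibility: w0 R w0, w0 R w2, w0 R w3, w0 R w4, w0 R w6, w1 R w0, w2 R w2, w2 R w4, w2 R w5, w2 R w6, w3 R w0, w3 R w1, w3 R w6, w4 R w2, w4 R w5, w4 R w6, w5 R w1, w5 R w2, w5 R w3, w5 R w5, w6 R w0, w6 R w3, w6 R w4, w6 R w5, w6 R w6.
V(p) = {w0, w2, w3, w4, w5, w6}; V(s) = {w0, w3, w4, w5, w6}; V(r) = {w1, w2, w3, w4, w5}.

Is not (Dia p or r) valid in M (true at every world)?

No

Let φ = not (Dia p or r). Evaluate φ at each world:
  w0 (successors {w0, w2, w3, w4, w6}): φ is false.
  w1 (successors {w0}): φ is false.
  w2 (successors {w2, w4, w5, w6}): φ is false.
  w3 (successors {w0, w1, w6}): φ is false.
  w4 (successors {w2, w5, w6}): φ is false.
  w5 (successors {w1, w2, w3, w5}): φ is false.
  w6 (successors {w0, w3, w4, w5, w6}): φ is false.
Detail at w0 (counterexample):
  At w0: Dia p or r is true, so not (Dia p or r) is false.
    At w0: Dia p is true, r is false, so Dia p or r is true.
      At w0: Dia p requires p at some successor in {w0, w2, w3, w4, w6}.
        p holds at w0, so Dia p is true at w0.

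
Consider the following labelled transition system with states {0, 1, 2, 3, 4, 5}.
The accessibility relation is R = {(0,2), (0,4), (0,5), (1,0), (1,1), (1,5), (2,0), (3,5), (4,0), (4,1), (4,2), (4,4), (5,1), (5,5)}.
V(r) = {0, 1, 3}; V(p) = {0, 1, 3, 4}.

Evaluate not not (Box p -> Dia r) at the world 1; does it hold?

At 1: not (Box p -> Dia r) is false, so not not (Box p -> Dia r) is true.
  At 1: Box p -> Dia r is true, so not (Box p -> Dia r) is false.
    At 1: Box p is false, Dia r is true, so Box p -> Dia r is true.
      At 1: Box p requires p at every successor {0, 1, 5}.
        p fails at 5, so Box p is false at 1.
      At 1: Dia r requires r at some successor in {0, 1, 5}.
        r holds at 0, so Dia r is true at 1.

Yes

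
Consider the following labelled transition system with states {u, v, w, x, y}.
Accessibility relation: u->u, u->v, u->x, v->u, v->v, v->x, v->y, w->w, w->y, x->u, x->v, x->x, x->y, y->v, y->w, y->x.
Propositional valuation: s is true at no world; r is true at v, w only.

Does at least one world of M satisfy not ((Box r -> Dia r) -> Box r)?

Let φ = not ((Box r -> Dia r) -> Box r). Evaluate φ at each world:
  u (successors {u, v, x}): φ is true.
  v (successors {u, v, x, y}): φ is true.
  w (successors {w, y}): φ is true.
  x (successors {u, v, x, y}): φ is true.
  y (successors {v, w, x}): φ is true.
Detail at u (witness):
  At u: (Box r -> Dia r) -> Box r is false, so not ((Box r -> Dia r) -> Box r) is true.
    At u: Box r -> Dia r is true, Box r is false, so (Box r -> Dia r) -> Box r is false.
      At u: Box r is false, Dia r is true, so Box r -> Dia r is true.
      At u: Box r requires r at every successor {u, v, x}.
        r fails at u, so Box r is false at u.

Yes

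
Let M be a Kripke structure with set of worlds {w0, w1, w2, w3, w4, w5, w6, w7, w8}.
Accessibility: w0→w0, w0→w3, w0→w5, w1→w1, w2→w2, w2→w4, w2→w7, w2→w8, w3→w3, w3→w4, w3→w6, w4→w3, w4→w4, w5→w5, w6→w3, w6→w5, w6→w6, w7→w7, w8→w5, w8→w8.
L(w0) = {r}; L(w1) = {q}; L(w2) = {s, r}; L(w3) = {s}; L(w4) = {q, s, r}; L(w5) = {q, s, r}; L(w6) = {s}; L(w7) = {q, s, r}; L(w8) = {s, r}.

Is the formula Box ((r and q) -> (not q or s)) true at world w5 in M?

Recall that Box ψ holds at a world iff ψ holds at every accessible world, and Dia ψ holds iff ψ holds at some accessible world.
At w5: Box ((r and q) -> (not q or s)) requires (r and q) -> (not q or s) at every successor {w5}.
  At w5: (r and q) -> (not q or s) is true.
So Box ((r and q) -> (not q or s)) is true at w5.

Yes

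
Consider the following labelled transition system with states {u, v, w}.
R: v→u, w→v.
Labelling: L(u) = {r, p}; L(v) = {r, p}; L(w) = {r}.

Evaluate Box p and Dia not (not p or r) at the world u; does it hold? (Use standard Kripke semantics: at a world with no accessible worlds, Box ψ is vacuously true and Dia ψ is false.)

At u: Box p is true, Dia not (not p or r) is false, so Box p and Dia not (not p or r) is false.
  At u: no accessible worlds, so Box p holds vacuously.
  At u: no accessible worlds, so Dia not (not p or r) is false.

No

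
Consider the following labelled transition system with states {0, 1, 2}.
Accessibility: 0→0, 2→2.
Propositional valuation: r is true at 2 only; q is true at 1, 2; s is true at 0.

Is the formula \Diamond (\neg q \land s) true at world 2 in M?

Recall that \Diamond ψ holds at a world iff ψ holds at some accessible world.
At 2: \Diamond (\neg q \land s) requires \neg q \land s at some successor in {2}.
  At 2: \neg q \land s is false.
So \Diamond (\neg q \land s) is false at 2.

No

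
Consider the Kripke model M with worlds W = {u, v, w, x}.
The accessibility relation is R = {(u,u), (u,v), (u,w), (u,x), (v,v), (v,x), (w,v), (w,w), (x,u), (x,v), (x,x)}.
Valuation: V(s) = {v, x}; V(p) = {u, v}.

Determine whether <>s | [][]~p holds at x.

Yes

At x: <>s is true, [][]~p is false, so <>s | [][]~p is true.
  At x: <>s requires s at some successor in {u, v, x}.
    s holds at v, so <>s is true at x.
  At x: [][]~p requires []~p at every successor {u, v, x}.
    []~p fails at u, so [][]~p is false at x.
      At u: []~p requires ~p at every successor {u, v, w, x}.
        ~p fails at u, so []~p is false at u.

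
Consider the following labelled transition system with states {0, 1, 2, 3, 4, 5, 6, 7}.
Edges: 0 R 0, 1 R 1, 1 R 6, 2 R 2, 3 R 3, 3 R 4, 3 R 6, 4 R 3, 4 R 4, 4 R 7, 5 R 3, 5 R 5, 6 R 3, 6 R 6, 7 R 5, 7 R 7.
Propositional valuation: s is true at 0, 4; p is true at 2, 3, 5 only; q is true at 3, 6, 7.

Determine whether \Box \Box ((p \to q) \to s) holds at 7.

No

At 7: \Box \Box ((p \to q) \to s) requires \Box ((p \to q) \to s) at every successor {5, 7}.
  \Box ((p \to q) \to s) fails at 5, so \Box \Box ((p \to q) \to s) is false at 7.
    At 5: \Box ((p \to q) \to s) requires (p \to q) \to s at every successor {3, 5}.
      (p \to q) \to s fails at 3, so \Box ((p \to q) \to s) is false at 5.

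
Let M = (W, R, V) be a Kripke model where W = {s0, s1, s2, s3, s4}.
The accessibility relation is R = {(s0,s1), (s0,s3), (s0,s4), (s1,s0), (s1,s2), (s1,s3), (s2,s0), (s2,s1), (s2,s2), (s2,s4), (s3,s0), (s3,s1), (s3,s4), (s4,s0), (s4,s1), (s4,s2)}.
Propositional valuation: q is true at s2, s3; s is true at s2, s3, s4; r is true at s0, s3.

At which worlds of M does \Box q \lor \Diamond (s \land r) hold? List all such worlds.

Recall that \Box ψ holds at a world iff ψ holds at every accessible world, and \Diamond ψ holds iff ψ holds at some accessible world.
Let φ = \Box q \lor \Diamond (s \land r). Evaluate φ at each world:
  s0 (successors {s1, s3, s4}): φ is true.
  s1 (successors {s0, s2, s3}): φ is true.
  s2 (successors {s0, s1, s2, s4}): φ is false.
  s3 (successors {s0, s1, s4}): φ is false.
  s4 (successors {s0, s1, s2}): φ is false.
For instance, at s2:
  At s2: \Box q is false, \Diamond (s \land r) is false, so \Box q \lor \Diamond (s \land r) is false.
    At s2: \Box q requires q at every successor {s0, s1, s2, s4}.
      q fails at s0, so \Box q is false at s2.
    At s2: \Diamond (s \land r) requires s \land r at some successor in {s0, s1, s2, s4}.
      At s0: s \land r is false.
      At s1: s \land r is false.
      At s2: s \land r is false.
      At s4: s \land r is false.
    So \Diamond (s \land r) is false at s2.
Satisfying worlds: {s0, s1}

s0, s1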